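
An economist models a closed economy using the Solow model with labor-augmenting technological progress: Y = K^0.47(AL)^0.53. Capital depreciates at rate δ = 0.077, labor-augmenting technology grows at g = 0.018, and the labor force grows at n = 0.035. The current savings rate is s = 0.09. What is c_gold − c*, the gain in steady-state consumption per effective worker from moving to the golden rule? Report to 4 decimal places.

Δc ≈ 0.9999

The effective depreciation rate is n + g + δ = 0.035 + 0.018 + 0.077 = 0.13.
Current steady state (s = 0.09): k* = (0.09/0.13)^(1/0.53) ≈ 0.4997, y* = 0.4997^0.47 ≈ 0.7217, c* = (1−0.09)·0.7217 ≈ 0.6568.
Maximizing c = f(k) − (n+g+δ)·k gives f'(k) = n+g+δ, i.e. 0.47·k^(0.47−1) = 0.13, so k_gold = (0.47/0.13)^(1/0.53) ≈ 11.3011.
y_gold = 11.3011^0.47 ≈ 3.1258, c_gold = y_gold − 0.13·k_gold ≈ 1.6567.
Gain: Δc = 1.6567 − 0.6568 ≈ 0.9999.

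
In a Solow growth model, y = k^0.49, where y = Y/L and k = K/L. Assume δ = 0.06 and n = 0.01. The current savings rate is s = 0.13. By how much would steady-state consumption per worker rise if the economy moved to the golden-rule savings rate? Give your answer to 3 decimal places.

The effective depreciation rate is n + δ = 0.01 + 0.06 = 0.07.
Current steady state (s = 0.13): k* = (0.13/0.07)^(1/0.51) ≈ 3.3663, y* = 3.3663^0.49 ≈ 1.8126, c* = (1−0.13)·1.8126 ≈ 1.5770.
Golden rule sets MPK = n+δ: 0.49·k^(0.49−1) = 0.07, so k_gold = (0.49/0.07)^(1/0.51) ≈ 45.3999.
y_gold = 45.3999^0.49 ≈ 6.4857, c_gold = y_gold − 0.07·k_gold ≈ 3.3077.
Gain: Δc = 3.3077 − 1.5770 ≈ 1.7307.

Δc ≈ 1.731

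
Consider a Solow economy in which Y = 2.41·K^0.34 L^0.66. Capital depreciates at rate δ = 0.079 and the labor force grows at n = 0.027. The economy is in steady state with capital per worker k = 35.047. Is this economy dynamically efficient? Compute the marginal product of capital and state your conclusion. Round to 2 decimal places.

Break-even investment rate: n + δ = 0.027 + 0.079 = 0.106.
MPK = 0.34·2.41·k^(0.34−1) = 0.34·2.41·35.047^(-0.66) ≈ 0.0783.
MPK < 0.106, so the economy is dynamically inefficient (over-saving).

dynamically inefficient; MPK ≈ 0.08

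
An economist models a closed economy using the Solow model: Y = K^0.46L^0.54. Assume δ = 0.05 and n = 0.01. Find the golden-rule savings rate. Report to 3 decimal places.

s_gold = 0.460

Break-even investment rate: n + δ = 0.01 + 0.05 = 0.06.
At the golden rule MPK = n+δ, and in any Cobb-Douglas steady state s = (n+δ)·k/y = MPK·k/y = capital's share 0.46.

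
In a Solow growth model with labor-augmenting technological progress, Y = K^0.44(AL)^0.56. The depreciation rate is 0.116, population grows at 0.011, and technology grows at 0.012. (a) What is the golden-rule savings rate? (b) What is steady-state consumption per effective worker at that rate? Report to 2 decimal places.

The effective depreciation rate is n + g + δ = 0.011 + 0.012 + 0.116 = 0.139.
For Cobb-Douglas, s_gold equals capital's share: s_gold = 0.44.
Maximizing c = f(k) − (n+g+δ)·k gives f'(k) = n+g+δ, i.e. 0.44·k^(0.44−1) = 0.139, so k_gold = (0.44/0.139)^(1/0.56) ≈ 7.8278.
y_gold = 7.8278^0.44 ≈ 2.4729; c_gold = (1−0.44)·y_gold ≈ 1.3848.

(a) s_gold = 0.44; (b) c_gold ≈ 1.38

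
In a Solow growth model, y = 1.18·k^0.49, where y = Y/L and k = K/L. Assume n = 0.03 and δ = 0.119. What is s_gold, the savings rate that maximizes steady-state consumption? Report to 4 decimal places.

Break-even investment rate: n + δ = 0.03 + 0.119 = 0.149.
At the golden rule MPK = n+δ, and in any Cobb-Douglas steady state s = (n+δ)·k/y = MPK·k/y = capital's share 0.49.

s_gold = 0.4900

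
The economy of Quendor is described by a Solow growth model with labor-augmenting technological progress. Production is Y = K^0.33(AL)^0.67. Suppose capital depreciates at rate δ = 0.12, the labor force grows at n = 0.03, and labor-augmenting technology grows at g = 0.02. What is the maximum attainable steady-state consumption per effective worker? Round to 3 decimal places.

c_gold ≈ 0.929

The effective depreciation rate is n + g + δ = 0.03 + 0.02 + 0.12 = 0.17.
Golden rule sets MPK = n+g+δ: 0.33·k^(0.33−1) = 0.17, so k_gold = (0.33/0.17)^(1/0.67) ≈ 2.6912.
y_gold = 2.6912^0.33 ≈ 1.3864.
c_gold = y_gold − (n+g+δ)·k_gold = 1.3864 − 0.17·2.6912 ≈ 0.9289.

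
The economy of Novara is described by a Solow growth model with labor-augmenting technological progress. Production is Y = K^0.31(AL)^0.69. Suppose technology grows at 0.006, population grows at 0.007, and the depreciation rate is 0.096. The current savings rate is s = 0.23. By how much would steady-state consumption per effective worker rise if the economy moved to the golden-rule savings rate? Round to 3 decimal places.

Δc ≈ 0.027

n + g + δ = 0.007 + 0.006 + 0.096 = 0.109.
Current steady state (s = 0.23): k* = (0.23/0.109)^(1/0.69) ≈ 2.9512, y* = 2.9512^0.31 ≈ 1.3986, c* = (1−0.23)·1.3986 ≈ 1.0769.
Golden rule sets MPK = n+g+δ: 0.31·k^(0.31−1) = 0.109, so k_gold = (0.31/0.109)^(1/0.69) ≈ 4.5486.
y_gold = 4.5486^0.31 ≈ 1.5993, c_gold = y_gold − 0.109·k_gold ≈ 1.1035.
Gain: Δc = 1.1035 − 1.0769 ≈ 0.0266.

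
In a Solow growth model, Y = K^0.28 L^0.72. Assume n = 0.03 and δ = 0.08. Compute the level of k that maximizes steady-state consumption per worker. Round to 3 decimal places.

k_gold ≈ 3.661

The effective depreciation rate is n + δ = 0.03 + 0.08 = 0.11.
Golden rule sets MPK = n+δ: 0.28·k^(0.28−1) = 0.11, so k_gold = (0.28/0.11)^(1/0.72) ≈ 3.6607.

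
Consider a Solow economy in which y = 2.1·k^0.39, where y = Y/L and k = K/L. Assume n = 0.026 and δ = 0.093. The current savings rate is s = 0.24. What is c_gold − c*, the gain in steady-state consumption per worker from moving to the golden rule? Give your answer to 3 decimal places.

Δc ≈ 0.381

Break-even investment rate: n + δ = 0.026 + 0.093 = 0.119.
Current steady state (s = 0.24): k* = (0.24·2.1/0.119)^(1/0.61) ≈ 10.6581, y* = 2.1·10.6581^0.39 ≈ 5.2846, c* = (1−0.24)·5.2846 ≈ 4.0163.
At the golden rule the marginal product of capital equals n+δ: 0.39·2.1·k^(0.39−1) = 0.119. Solving, k_gold = (0.39·2.1/0.119)^(1/0.61) ≈ 23.6232.
y_gold = 2.1·23.6232^0.39 ≈ 7.2081, c_gold = y_gold − 0.119·k_gold ≈ 4.3969.
Gain: Δc = 4.3969 − 4.0163 ≈ 0.3806.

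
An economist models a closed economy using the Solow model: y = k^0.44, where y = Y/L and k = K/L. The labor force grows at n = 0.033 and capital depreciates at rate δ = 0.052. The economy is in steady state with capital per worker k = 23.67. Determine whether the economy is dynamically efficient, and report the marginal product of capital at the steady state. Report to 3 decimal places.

dynamically inefficient; MPK ≈ 0.075

Break-even investment rate: n + δ = 0.033 + 0.052 = 0.085.
MPK = 0.44·k^(0.44−1) = 0.44·23.67^(-0.56) ≈ 0.0748.
MPK < 0.085, so the economy is dynamically inefficient (over-saving).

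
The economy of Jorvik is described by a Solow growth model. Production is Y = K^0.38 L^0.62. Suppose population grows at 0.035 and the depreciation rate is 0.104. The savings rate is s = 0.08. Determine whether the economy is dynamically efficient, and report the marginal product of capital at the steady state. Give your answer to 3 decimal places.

Break-even investment rate: n + δ = 0.035 + 0.104 = 0.139.
Steady-state k*: s·k^0.38 = 0.139·k gives k* = (0.08/0.139)^(1/0.62) ≈ 0.4102.
MPK = 0.38·0.4102^(-0.62) ≈ 0.6603.
MPK > n+δ = 0.139, so the economy is dynamically efficient (under-saving).

dynamically efficient; MPK ≈ 0.660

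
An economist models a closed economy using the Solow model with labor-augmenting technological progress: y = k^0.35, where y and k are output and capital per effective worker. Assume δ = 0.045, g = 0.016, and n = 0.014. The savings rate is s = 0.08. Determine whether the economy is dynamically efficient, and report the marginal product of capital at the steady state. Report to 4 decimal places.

n + g + δ = 0.014 + 0.016 + 0.045 = 0.075.
Steady-state k*: s·k^0.35 = 0.075·k gives k* = (0.08/0.075)^(1/0.65) ≈ 1.1044.
MPK = 0.35·1.1044^(-0.65) ≈ 0.3281.
MPK > n+g+δ = 0.075, so the economy is dynamically efficient (under-saving).

dynamically efficient; MPK ≈ 0.3281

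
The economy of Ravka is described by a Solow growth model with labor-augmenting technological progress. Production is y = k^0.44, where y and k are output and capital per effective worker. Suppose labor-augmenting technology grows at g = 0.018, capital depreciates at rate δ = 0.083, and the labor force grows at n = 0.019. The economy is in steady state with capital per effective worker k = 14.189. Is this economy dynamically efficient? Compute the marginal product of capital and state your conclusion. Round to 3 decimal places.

Capital per effective worker breaks even when investment replaces (n + g + δ)·k; here n + g + δ = 0.12.
MPK = 0.44·k^(0.44−1) = 0.44·14.189^(-0.56) ≈ 0.0996.
MPK < 0.12, so the economy is dynamically inefficient (over-saving).

dynamically inefficient; MPK ≈ 0.100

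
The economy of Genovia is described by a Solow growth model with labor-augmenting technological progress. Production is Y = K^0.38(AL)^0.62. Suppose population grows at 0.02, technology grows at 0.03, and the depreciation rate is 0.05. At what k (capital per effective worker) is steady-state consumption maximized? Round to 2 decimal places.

k_gold ≈ 8.61

Capital per effective worker breaks even when investment replaces (n + g + δ)·k; here n + g + δ = 0.1.
Setting f'(k) = n+g+δ gives 0.38·k^(0.38−1) = 0.1, hence k_gold = (0.38/0.1)^(1/0.62) ≈ 8.6126.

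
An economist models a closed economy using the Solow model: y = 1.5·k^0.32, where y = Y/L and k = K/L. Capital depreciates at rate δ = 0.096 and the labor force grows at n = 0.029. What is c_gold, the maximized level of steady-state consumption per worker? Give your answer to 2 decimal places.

c_gold ≈ 1.92

Break-even investment rate: n + δ = 0.029 + 0.096 = 0.125.
Maximizing c = f(k) − (n+δ)·k gives f'(k) = n+δ, i.e. 0.32·1.5·k^(0.32−1) = 0.125, so k_gold = (0.32·1.5/0.125)^(1/0.68) ≈ 7.2329.
y_gold = 1.5·7.2329^0.32 ≈ 2.8253.
c_gold = y_gold − (n+δ)·k_gold = 2.8253 − 0.125·7.2329 ≈ 1.9212.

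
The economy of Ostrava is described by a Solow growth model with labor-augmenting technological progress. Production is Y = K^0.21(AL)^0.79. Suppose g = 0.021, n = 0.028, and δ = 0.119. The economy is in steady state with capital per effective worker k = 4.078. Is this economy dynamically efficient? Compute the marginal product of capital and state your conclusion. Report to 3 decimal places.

dynamically inefficient; MPK ≈ 0.069

Capital per effective worker breaks even when investment replaces (n + g + δ)·k; here n + g + δ = 0.168.
MPK = 0.21·k^(0.21−1) = 0.21·4.078^(-0.79) ≈ 0.0692.
MPK < 0.168, so the economy is dynamically inefficient (over-saving).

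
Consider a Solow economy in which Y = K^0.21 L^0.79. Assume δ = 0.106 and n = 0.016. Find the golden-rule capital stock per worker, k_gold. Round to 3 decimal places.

The effective depreciation rate is n + δ = 0.016 + 0.106 = 0.122.
At the golden rule the marginal product of capital equals n+δ: 0.21·k^(0.21−1) = 0.122. Solving, k_gold = (0.21/0.122)^(1/0.79) ≈ 1.9886.

k_gold ≈ 1.989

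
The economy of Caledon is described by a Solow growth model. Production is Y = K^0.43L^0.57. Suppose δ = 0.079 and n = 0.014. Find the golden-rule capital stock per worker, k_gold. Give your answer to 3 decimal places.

k_gold ≈ 14.677

The effective depreciation rate is n + δ = 0.014 + 0.079 = 0.093.
Setting f'(k) = n+δ gives 0.43·k^(0.43−1) = 0.093, hence k_gold = (0.43/0.093)^(1/0.57) ≈ 14.6771.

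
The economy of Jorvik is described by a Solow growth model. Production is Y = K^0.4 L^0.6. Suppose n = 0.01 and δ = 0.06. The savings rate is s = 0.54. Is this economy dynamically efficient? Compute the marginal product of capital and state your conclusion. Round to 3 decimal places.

dynamically inefficient; MPK ≈ 0.052

n + δ = 0.01 + 0.06 = 0.07.
Steady-state k*: s·k^0.4 = 0.07·k gives k* = (0.54/0.07)^(1/0.6) ≈ 30.1180.
MPK = 0.4·30.1180^(-0.6) ≈ 0.0519.
MPK < n+δ = 0.07, so the economy is dynamically inefficient (over-saving).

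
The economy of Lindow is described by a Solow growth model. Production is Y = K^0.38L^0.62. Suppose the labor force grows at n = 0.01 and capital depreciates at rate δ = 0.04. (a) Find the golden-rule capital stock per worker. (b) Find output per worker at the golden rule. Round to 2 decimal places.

Break-even investment rate: n + δ = 0.01 + 0.04 = 0.05.
Golden rule sets MPK = n+δ: 0.38·k^(0.38−1) = 0.05, so k_gold = (0.38/0.05)^(1/0.62) ≈ 26.3431.
y_gold = 26.3431^0.38 ≈ 3.4662.

(a) k_gold ≈ 26.34; (b) y_gold ≈ 3.47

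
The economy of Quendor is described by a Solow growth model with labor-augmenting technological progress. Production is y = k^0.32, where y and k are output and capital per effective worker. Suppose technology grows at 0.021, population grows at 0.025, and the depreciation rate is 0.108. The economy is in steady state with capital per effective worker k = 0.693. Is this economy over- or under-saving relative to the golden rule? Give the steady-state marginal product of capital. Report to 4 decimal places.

The effective depreciation rate is n + g + δ = 0.025 + 0.021 + 0.108 = 0.154.
MPK = 0.32·k^(0.32−1) = 0.32·0.693^(-0.68) ≈ 0.4106.
MPK > 0.154, so the economy is dynamically efficient (under-saving).

under-saving; MPK ≈ 0.4106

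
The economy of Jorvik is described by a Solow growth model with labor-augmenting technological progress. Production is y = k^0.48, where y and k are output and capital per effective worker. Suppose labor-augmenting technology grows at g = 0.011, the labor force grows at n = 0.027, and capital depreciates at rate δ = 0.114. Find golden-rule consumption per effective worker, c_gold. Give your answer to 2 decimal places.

c_gold ≈ 1.50

The effective depreciation rate is n + g + δ = 0.027 + 0.011 + 0.114 = 0.152.
At the golden rule the marginal product of capital equals n+g+δ: 0.48·k^(0.48−1) = 0.152. Solving, k_gold = (0.48/0.152)^(1/0.52) ≈ 9.1281.
y_gold = 9.1281^0.48 ≈ 2.8906.
c_gold = y_gold − (n+g+δ)·k_gold = 2.8906 − 0.152·9.1281 ≈ 1.5031.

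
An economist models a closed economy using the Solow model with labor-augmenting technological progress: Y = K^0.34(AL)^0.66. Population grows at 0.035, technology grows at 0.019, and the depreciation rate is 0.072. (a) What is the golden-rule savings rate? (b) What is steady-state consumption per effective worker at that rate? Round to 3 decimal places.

(a) s_gold = 0.340; (b) c_gold ≈ 1.101

The effective depreciation rate is n + g + δ = 0.035 + 0.019 + 0.072 = 0.126.
For Cobb-Douglas, s_gold equals capital's share: s_gold = 0.34.
Maximizing c = f(k) − (n+g+δ)·k gives f'(k) = n+g+δ, i.e. 0.34·k^(0.34−1) = 0.126, so k_gold = (0.34/0.126)^(1/0.66) ≈ 4.4998.
y_gold = 4.4998^0.34 ≈ 1.6676; c_gold = (1−0.34)·y_gold ≈ 1.1006.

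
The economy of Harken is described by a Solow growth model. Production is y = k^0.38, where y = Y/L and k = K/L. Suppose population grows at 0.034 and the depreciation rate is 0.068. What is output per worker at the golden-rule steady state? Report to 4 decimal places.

y_gold ≈ 2.2391

Break-even investment rate: n + δ = 0.034 + 0.068 = 0.102.
At the golden rule the marginal product of capital equals n+δ: 0.38·k^(0.38−1) = 0.102. Solving, k_gold = (0.38/0.102)^(1/0.62) ≈ 8.3419.
Output: y_gold = k_gold^0.38 = 8.3419^0.38 ≈ 2.2391.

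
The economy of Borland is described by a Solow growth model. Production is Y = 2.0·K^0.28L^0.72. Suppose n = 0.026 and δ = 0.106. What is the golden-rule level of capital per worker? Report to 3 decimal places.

k_gold ≈ 7.442

The effective depreciation rate is n + δ = 0.026 + 0.106 = 0.132.
At the golden rule the marginal product of capital equals n+δ: 0.28·2.0·k^(0.28−1) = 0.132. Solving, k_gold = (0.28·2.0/0.132)^(1/0.72) ≈ 7.4419.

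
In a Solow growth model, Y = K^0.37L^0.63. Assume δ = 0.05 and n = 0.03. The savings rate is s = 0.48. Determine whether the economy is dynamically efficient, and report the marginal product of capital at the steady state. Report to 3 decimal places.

dynamically inefficient; MPK ≈ 0.062

The effective depreciation rate is n + δ = 0.03 + 0.05 = 0.08.
Steady-state k*: s·k^0.37 = 0.08·k gives k* = (0.48/0.08)^(1/0.63) ≈ 17.1854.
MPK = 0.37·17.1854^(-0.63) ≈ 0.0617.
MPK < n+δ = 0.08, so the economy is dynamically inefficient (over-saving).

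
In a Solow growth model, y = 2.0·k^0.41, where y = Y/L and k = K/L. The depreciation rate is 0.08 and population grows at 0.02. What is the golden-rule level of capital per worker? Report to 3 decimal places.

k_gold ≈ 35.386

Break-even investment rate: n + δ = 0.02 + 0.08 = 0.1.
Maximizing c = f(k) − (n+δ)·k gives f'(k) = n+δ, i.e. 0.41·2.0·k^(0.41−1) = 0.1, so k_gold = (0.41·2.0/0.1)^(1/0.59) ≈ 35.3865.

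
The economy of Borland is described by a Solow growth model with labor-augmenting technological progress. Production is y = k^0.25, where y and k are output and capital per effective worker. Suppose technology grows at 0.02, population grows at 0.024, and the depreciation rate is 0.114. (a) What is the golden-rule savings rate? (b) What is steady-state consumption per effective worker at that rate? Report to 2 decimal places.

(a) s_gold = 0.25; (b) c_gold ≈ 0.87

n + g + δ = 0.024 + 0.02 + 0.114 = 0.158.
For Cobb-Douglas, s_gold equals capital's share: s_gold = 0.25.
Golden rule sets MPK = n+g+δ: 0.25·k^(0.25−1) = 0.158, so k_gold = (0.25/0.158)^(1/0.75) ≈ 1.8438.
y_gold = 1.8438^0.25 ≈ 1.1653; c_gold = (1−0.25)·y_gold ≈ 0.8740.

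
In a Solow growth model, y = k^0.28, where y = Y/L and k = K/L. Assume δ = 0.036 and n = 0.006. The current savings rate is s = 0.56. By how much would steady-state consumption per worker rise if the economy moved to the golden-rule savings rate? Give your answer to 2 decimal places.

Δc ≈ 0.30

n + δ = 0.006 + 0.036 = 0.042.
Current steady state (s = 0.56): k* = (0.56/0.042)^(1/0.72) ≈ 36.5103, y* = 36.5103^0.28 ≈ 2.7383, c* = (1−0.56)·2.7383 ≈ 1.2048.
Golden rule sets MPK = n+δ: 0.28·k^(0.28−1) = 0.042, so k_gold = (0.28/0.042)^(1/0.72) ≈ 13.9418.
y_gold = 13.9418^0.28 ≈ 2.0913, c_gold = y_gold − 0.042·k_gold ≈ 1.5057.
Gain: Δc = 1.5057 − 1.2048 ≈ 0.3009.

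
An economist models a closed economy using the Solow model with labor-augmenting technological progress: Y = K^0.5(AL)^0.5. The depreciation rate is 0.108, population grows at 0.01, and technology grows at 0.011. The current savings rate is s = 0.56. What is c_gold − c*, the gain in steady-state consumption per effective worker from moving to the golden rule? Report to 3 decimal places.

Δc ≈ 0.028

The effective depreciation rate is n + g + δ = 0.01 + 0.011 + 0.108 = 0.129.
Current steady state (s = 0.56): k* = (0.56/0.129)^(1/0.5) ≈ 18.8450, y* = 18.8450^0.5 ≈ 4.3411, c* = (1−0.56)·4.3411 ≈ 1.9101.
Setting f'(k) = n+g+δ gives 0.5·k^(0.5−1) = 0.129, hence k_gold = (0.5/0.129)^(1/0.5) ≈ 15.0231.
y_gold = 15.0231^0.5 ≈ 3.8760, c_gold = y_gold − 0.129·k_gold ≈ 1.9380.
Gain: Δc = 1.9380 − 1.9101 ≈ 0.0279.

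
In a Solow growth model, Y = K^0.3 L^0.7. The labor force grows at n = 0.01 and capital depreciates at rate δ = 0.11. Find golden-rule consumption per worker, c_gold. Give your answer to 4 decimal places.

c_gold ≈ 1.0367

n + δ = 0.01 + 0.11 = 0.12.
Setting f'(k) = n+δ gives 0.3·k^(0.3−1) = 0.12, hence k_gold = (0.3/0.12)^(1/0.7) ≈ 3.7024.
y_gold = 3.7024^0.3 ≈ 1.4810.
c_gold = y_gold − (n+δ)·k_gold = 1.4810 − 0.12·3.7024 ≈ 1.0367.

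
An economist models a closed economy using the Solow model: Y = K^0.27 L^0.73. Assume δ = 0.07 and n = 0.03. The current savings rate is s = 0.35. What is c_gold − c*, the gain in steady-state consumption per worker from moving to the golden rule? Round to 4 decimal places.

Δc ≈ 0.0210

Break-even investment rate: n + δ = 0.03 + 0.07 = 0.1.
Current steady state (s = 0.35): k* = (0.35/0.1)^(1/0.73) ≈ 5.5629, y* = 5.5629^0.27 ≈ 1.5894, c* = (1−0.35)·1.5894 ≈ 1.0331.
At the golden rule the marginal product of capital equals n+δ: 0.27·k^(0.27−1) = 0.1. Solving, k_gold = (0.27/0.1)^(1/0.73) ≈ 3.8986.
y_gold = 3.8986^0.27 ≈ 1.4439, c_gold = y_gold − 0.1·k_gold ≈ 1.0541.
Gain: Δc = 1.0541 − 1.0331 ≈ 0.0210.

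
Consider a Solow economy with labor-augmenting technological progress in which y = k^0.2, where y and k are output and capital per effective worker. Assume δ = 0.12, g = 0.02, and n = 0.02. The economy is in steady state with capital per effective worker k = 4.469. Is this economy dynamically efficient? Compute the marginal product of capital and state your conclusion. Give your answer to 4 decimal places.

Break-even investment rate: n + g + δ = 0.02 + 0.02 + 0.12 = 0.16.
MPK = 0.2·k^(0.2−1) = 0.2·4.469^(-0.8) ≈ 0.0604.
MPK < 0.16, so the economy is dynamically inefficient (over-saving).

dynamically inefficient; MPK ≈ 0.0604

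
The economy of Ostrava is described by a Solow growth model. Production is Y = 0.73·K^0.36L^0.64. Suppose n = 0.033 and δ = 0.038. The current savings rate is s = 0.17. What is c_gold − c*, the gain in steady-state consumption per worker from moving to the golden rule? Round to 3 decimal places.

Δc ≈ 0.146

Capital per worker breaks even when investment replaces (n + δ)·k; here n + δ = 0.071.
Current steady state (s = 0.17): k* = (0.17·0.73/0.071)^(1/0.64) ≈ 2.3929, y* = 0.73·2.3929^0.36 ≈ 0.9994, c* = (1−0.17)·0.9994 ≈ 0.8295.
At the golden rule the marginal product of capital equals n+δ: 0.36·0.73·k^(0.36−1) = 0.071. Solving, k_gold = (0.36·0.73/0.071)^(1/0.64) ≈ 7.7281.
y_gold = 0.73·7.7281^0.36 ≈ 1.5242, c_gold = y_gold − 0.071·k_gold ≈ 0.9755.
Gain: Δc = 0.9755 − 0.8295 ≈ 0.1460.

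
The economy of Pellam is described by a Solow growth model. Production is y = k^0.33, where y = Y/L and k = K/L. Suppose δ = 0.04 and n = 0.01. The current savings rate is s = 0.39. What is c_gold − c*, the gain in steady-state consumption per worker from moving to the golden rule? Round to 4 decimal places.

Break-even investment rate: n + δ = 0.01 + 0.04 = 0.05.
Current steady state (s = 0.39): k* = (0.39/0.05)^(1/0.67) ≈ 21.4528, y* = 21.4528^0.33 ≈ 2.7504, c* = (1−0.39)·2.7504 ≈ 1.6777.
At the golden rule the marginal product of capital equals n+δ: 0.33·k^(0.33−1) = 0.05. Solving, k_gold = (0.33/0.05)^(1/0.67) ≈ 16.7186.
y_gold = 16.7186^0.33 ≈ 2.5331, c_gold = y_gold − 0.05·k_gold ≈ 1.6972.
Gain: Δc = 1.6972 − 1.6777 ≈ 0.0195.

Δc ≈ 0.0195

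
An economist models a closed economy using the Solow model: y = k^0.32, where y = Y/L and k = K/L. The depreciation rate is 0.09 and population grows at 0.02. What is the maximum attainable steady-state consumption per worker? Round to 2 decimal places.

c_gold ≈ 1.12

The effective depreciation rate is n + δ = 0.02 + 0.09 = 0.11.
Maximizing c = f(k) − (n+δ)·k gives f'(k) = n+δ, i.e. 0.32·k^(0.32−1) = 0.11, so k_gold = (0.32/0.11)^(1/0.68) ≈ 4.8083.
y_gold = 4.8083^0.32 ≈ 1.6529.
c_gold = y_gold − (n+δ)·k_gold = 1.6529 − 0.11·4.8083 ≈ 1.1240.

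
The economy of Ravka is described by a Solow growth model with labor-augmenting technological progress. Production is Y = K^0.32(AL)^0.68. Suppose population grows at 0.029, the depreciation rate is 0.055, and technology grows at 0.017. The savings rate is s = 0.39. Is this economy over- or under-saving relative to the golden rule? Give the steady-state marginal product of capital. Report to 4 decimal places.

Capital per effective worker breaks even when investment replaces (n + g + δ)·k; here n + g + δ = 0.101.
Steady-state k*: s·k^0.32 = 0.101·k gives k* = (0.39/0.101)^(1/0.68) ≈ 7.2922.
MPK = 0.32·7.2922^(-0.68) ≈ 0.0829.
MPK < n+g+δ = 0.101, so the economy is dynamically inefficient (over-saving).

over-saving; MPK ≈ 0.0829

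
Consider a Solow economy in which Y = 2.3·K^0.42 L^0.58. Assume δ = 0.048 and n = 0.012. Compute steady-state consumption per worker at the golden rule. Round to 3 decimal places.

n + δ = 0.012 + 0.048 = 0.06.
Golden rule sets MPK = n+δ: 0.42·2.3·k^(0.42−1) = 0.06, so k_gold = (0.42·2.3/0.06)^(1/0.58) ≈ 120.4299.
y_gold = 2.3·120.4299^0.42 ≈ 17.2043.
c_gold = y_gold − (n+δ)·k_gold = 17.2043 − 0.06·120.4299 ≈ 9.9785.

c_gold ≈ 9.978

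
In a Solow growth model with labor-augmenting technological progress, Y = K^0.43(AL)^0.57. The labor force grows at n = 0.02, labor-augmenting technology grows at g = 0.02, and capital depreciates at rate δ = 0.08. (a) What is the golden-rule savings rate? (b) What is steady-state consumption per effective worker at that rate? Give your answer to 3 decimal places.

(a) s_gold = 0.430; (b) c_gold ≈ 1.493

Break-even investment rate: n + g + δ = 0.02 + 0.02 + 0.08 = 0.12.
For Cobb-Douglas, s_gold equals capital's share: s_gold = 0.43.
Maximizing c = f(k) − (n+g+δ)·k gives f'(k) = n+g+δ, i.e. 0.43·k^(0.43−1) = 0.12, so k_gold = (0.43/0.12)^(1/0.57) ≈ 9.3850.
y_gold = 9.3850^0.43 ≈ 2.6191; c_gold = (1−0.43)·y_gold ≈ 1.4929.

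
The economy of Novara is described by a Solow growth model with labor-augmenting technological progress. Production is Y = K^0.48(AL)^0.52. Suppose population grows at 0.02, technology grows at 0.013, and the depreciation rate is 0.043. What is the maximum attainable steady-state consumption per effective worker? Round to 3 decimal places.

The effective depreciation rate is n + g + δ = 0.02 + 0.013 + 0.043 = 0.076.
Golden rule sets MPK = n+g+δ: 0.48·k^(0.48−1) = 0.076, so k_gold = (0.48/0.076)^(1/0.52) ≈ 34.6166.
y_gold = 34.6166^0.48 ≈ 5.4810.
c_gold = y_gold − (n+g+δ)·k_gold = 5.4810 − 0.076·34.6166 ≈ 2.8501.

c_gold ≈ 2.850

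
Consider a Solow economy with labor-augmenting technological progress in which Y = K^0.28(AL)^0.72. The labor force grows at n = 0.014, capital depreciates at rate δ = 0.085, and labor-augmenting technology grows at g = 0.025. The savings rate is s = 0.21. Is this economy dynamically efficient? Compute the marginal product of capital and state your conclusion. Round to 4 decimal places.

The effective depreciation rate is n + g + δ = 0.014 + 0.025 + 0.085 = 0.124.
Steady-state k*: s·k^0.28 = 0.124·k gives k* = (0.21/0.124)^(1/0.72) ≈ 2.0786.
MPK = 0.28·2.0786^(-0.72) ≈ 0.1653.
MPK > n+g+δ = 0.124, so the economy is dynamically efficient (under-saving).

dynamically efficient; MPK ≈ 0.1653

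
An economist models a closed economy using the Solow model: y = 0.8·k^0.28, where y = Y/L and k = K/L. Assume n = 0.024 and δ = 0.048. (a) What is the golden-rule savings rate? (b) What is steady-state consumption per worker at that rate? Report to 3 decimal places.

(a) s_gold = 0.280; (b) c_gold ≈ 0.896

The effective depreciation rate is n + δ = 0.024 + 0.048 = 0.072.
For Cobb-Douglas, s_gold equals capital's share: s_gold = 0.28.
Setting f'(k) = n+δ gives 0.28·0.8·k^(0.28−1) = 0.072, hence k_gold = (0.28·0.8/0.072)^(1/0.72) ≈ 4.8373.
y_gold = 0.8·4.8373^0.28 ≈ 1.2439; c_gold = (1−0.28)·y_gold ≈ 0.8956.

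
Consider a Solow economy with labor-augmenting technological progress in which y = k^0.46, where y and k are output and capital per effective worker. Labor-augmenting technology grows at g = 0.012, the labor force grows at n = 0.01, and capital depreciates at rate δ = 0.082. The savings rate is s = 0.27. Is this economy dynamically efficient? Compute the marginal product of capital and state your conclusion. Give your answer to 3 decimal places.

dynamically efficient; MPK ≈ 0.177

n + g + δ = 0.01 + 0.012 + 0.082 = 0.104.
Steady-state k*: s·k^0.46 = 0.104·k gives k* = (0.27/0.104)^(1/0.54) ≈ 5.8517.
MPK = 0.46·5.8517^(-0.54) ≈ 0.1772.
MPK > n+g+δ = 0.104, so the economy is dynamically efficient (under-saving).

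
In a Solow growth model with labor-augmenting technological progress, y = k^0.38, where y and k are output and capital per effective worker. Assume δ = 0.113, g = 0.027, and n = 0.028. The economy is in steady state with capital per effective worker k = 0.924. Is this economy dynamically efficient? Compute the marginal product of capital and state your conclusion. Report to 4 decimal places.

dynamically efficient; MPK ≈ 0.3991

n + g + δ = 0.028 + 0.027 + 0.113 = 0.168.
MPK = 0.38·k^(0.38−1) = 0.38·0.924^(-0.62) ≈ 0.3991.
MPK > 0.168, so the economy is dynamically efficient (under-saving).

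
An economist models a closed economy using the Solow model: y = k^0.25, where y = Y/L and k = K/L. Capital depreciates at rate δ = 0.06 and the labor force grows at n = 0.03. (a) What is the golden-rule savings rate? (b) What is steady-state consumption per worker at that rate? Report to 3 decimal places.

(a) s_gold = 0.250; (b) c_gold ≈ 1.054

Capital per worker breaks even when investment replaces (n + δ)·k; here n + δ = 0.09.
For Cobb-Douglas, s_gold equals capital's share: s_gold = 0.25.
Setting f'(k) = n+δ gives 0.25·k^(0.25−1) = 0.09, hence k_gold = (0.25/0.09)^(1/0.75) ≈ 3.9048.
y_gold = 3.9048^0.25 ≈ 1.4057; c_gold = (1−0.25)·y_gold ≈ 1.0543.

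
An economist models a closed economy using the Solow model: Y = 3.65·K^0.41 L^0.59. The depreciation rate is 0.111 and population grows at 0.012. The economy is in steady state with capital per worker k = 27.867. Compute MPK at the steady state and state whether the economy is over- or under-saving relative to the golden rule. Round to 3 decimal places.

under-saving; MPK ≈ 0.210

The effective depreciation rate is n + δ = 0.012 + 0.111 = 0.123.
MPK = 0.41·3.65·k^(0.41−1) = 0.41·3.65·27.867^(-0.59) ≈ 0.2101.
MPK > 0.123, so the economy is dynamically efficient (under-saving).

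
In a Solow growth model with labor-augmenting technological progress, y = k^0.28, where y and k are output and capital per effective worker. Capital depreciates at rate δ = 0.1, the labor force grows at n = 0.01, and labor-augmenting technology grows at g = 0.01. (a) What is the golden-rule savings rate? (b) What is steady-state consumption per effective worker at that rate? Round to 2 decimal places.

Break-even investment rate: n + g + δ = 0.01 + 0.01 + 0.1 = 0.12.
For Cobb-Douglas, s_gold equals capital's share: s_gold = 0.28.
At the golden rule the marginal product of capital equals n+g+δ: 0.28·k^(0.28−1) = 0.12. Solving, k_gold = (0.28/0.12)^(1/0.72) ≈ 3.2440.
y_gold = 3.2440^0.28 ≈ 1.3903; c_gold = (1−0.28)·y_gold ≈ 1.0010.

(a) s_gold = 0.28; (b) c_gold ≈ 1.00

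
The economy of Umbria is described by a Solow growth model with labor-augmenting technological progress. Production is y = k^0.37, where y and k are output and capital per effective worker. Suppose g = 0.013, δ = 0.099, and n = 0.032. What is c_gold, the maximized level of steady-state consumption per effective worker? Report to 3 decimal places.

The effective depreciation rate is n + g + δ = 0.032 + 0.013 + 0.099 = 0.144.
At the golden rule the marginal product of capital equals n+g+δ: 0.37·k^(0.37−1) = 0.144. Solving, k_gold = (0.37/0.144)^(1/0.63) ≈ 4.4724.
y_gold = 4.4724^0.37 ≈ 1.7406.
c_gold = y_gold − (n+g+δ)·k_gold = 1.7406 − 0.144·4.4724 ≈ 1.0966.

c_gold ≈ 1.097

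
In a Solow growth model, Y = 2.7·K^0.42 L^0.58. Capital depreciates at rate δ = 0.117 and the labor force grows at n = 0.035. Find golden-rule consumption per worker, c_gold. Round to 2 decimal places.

c_gold ≈ 6.71

Break-even investment rate: n + δ = 0.035 + 0.117 = 0.152.
At the golden rule the marginal product of capital equals n+δ: 0.42·2.7·k^(0.42−1) = 0.152. Solving, k_gold = (0.42·2.7/0.152)^(1/0.58) ≈ 31.9724.
y_gold = 2.7·31.9724^0.42 ≈ 11.5710.
c_gold = y_gold − (n+δ)·k_gold = 11.5710 − 0.152·31.9724 ≈ 6.7112.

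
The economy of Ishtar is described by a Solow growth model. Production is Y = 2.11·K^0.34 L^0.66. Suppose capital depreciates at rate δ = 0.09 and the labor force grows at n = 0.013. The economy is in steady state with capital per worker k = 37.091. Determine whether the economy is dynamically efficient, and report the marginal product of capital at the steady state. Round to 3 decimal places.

dynamically inefficient; MPK ≈ 0.066

n + δ = 0.013 + 0.09 = 0.103.
MPK = 0.34·2.11·k^(0.34−1) = 0.34·2.11·37.091^(-0.66) ≈ 0.0661.
MPK < 0.103, so the economy is dynamically inefficient (over-saving).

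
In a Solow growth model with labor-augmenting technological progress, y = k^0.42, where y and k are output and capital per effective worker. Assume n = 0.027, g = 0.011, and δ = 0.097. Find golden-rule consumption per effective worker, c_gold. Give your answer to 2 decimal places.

The effective depreciation rate is n + g + δ = 0.027 + 0.011 + 0.097 = 0.135.
At the golden rule the marginal product of capital equals n+g+δ: 0.42·k^(0.42−1) = 0.135. Solving, k_gold = (0.42/0.135)^(1/0.58) ≈ 7.0771.
y_gold = 7.0771^0.42 ≈ 2.2748.
c_gold = y_gold − (n+g+δ)·k_gold = 2.2748 − 0.135·7.0771 ≈ 1.3194.

c_gold ≈ 1.32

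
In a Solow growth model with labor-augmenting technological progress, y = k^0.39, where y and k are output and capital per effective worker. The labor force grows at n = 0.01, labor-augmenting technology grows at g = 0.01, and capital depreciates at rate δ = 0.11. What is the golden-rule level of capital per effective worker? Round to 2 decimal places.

k_gold ≈ 6.06

Break-even investment rate: n + g + δ = 0.01 + 0.01 + 0.11 = 0.13.
At the golden rule the marginal product of capital equals n+g+δ: 0.39·k^(0.39−1) = 0.13. Solving, k_gold = (0.39/0.13)^(1/0.61) ≈ 6.0557.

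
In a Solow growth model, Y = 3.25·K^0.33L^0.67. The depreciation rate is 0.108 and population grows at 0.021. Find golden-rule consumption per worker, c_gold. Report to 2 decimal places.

The effective depreciation rate is n + δ = 0.021 + 0.108 = 0.129.
Setting f'(k) = n+δ gives 0.33·3.25·k^(0.33−1) = 0.129, hence k_gold = (0.33·3.25/0.129)^(1/0.67) ≈ 23.5965.
y_gold = 3.25·23.5965^0.33 ≈ 9.2241.
c_gold = y_gold − (n+δ)·k_gold = 9.2241 − 0.129·23.5965 ≈ 6.1801.

c_gold ≈ 6.18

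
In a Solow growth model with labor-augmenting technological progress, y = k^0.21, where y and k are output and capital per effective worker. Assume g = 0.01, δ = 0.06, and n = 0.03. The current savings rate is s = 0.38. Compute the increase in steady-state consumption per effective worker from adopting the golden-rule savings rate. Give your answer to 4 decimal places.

Δc ≈ 0.0781

The effective depreciation rate is n + g + δ = 0.03 + 0.01 + 0.06 = 0.1.
Current steady state (s = 0.38): k* = (0.38/0.1)^(1/0.79) ≈ 5.4188, y* = 5.4188^0.21 ≈ 1.4260, c* = (1−0.38)·1.4260 ≈ 0.8841.
Maximizing c = f(k) − (n+g+δ)·k gives f'(k) = n+g+δ, i.e. 0.21·k^(0.21−1) = 0.1, so k_gold = (0.21/0.1)^(1/0.79) ≈ 2.5578.
y_gold = 2.5578^0.21 ≈ 1.2180, c_gold = y_gold − 0.1·k_gold ≈ 0.9622.
Gain: Δc = 0.9622 − 0.8841 ≈ 0.0781.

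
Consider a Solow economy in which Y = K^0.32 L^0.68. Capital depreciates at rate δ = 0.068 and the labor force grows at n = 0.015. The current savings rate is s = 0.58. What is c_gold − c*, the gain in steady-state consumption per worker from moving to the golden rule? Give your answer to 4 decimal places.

Δc ≈ 0.2347

The effective depreciation rate is n + δ = 0.015 + 0.068 = 0.083.
Current steady state (s = 0.58): k* = (0.58/0.083)^(1/0.68) ≈ 17.4458, y* = 17.4458^0.32 ≈ 2.4966, c* = (1−0.58)·2.4966 ≈ 1.0486.
Maximizing c = f(k) − (n+δ)·k gives f'(k) = n+δ, i.e. 0.32·k^(0.32−1) = 0.083, so k_gold = (0.32/0.083)^(1/0.68) ≈ 7.2756.
y_gold = 7.2756^0.32 ≈ 1.8871, c_gold = y_gold − 0.083·k_gold ≈ 1.2832.
Gain: Δc = 1.2832 − 1.0486 ≈ 0.2347.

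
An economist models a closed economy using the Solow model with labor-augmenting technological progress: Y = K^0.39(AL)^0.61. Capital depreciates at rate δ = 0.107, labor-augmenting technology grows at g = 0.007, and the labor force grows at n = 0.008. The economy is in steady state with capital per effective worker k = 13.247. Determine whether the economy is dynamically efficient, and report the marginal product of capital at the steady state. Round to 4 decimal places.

dynamically inefficient; MPK ≈ 0.0806

Break-even investment rate: n + g + δ = 0.008 + 0.007 + 0.107 = 0.122.
MPK = 0.39·k^(0.39−1) = 0.39·13.247^(-0.61) ≈ 0.0806.
MPK < 0.122, so the economy is dynamically inefficient (over-saving).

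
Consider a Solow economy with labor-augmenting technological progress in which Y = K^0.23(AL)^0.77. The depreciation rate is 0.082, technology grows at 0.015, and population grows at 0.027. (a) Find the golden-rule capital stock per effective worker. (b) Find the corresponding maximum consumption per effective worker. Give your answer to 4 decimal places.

Break-even investment rate: n + g + δ = 0.027 + 0.015 + 0.082 = 0.124.
Golden rule sets MPK = n+g+δ: 0.23·k^(0.23−1) = 0.124, so k_gold = (0.23/0.124)^(1/0.77) ≈ 2.2307.
y_gold = 2.2307^0.23 ≈ 1.2027; c_gold = y_gold − 0.124·k_gold ≈ 0.9260.

(a) k_gold ≈ 2.2307; (b) c_gold ≈ 0.9260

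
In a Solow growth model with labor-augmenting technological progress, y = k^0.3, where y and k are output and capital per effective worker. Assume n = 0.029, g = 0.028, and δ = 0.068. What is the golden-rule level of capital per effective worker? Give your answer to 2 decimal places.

Break-even investment rate: n + g + δ = 0.029 + 0.028 + 0.068 = 0.125.
At the golden rule the marginal product of capital equals n+g+δ: 0.3·k^(0.3−1) = 0.125. Solving, k_gold = (0.3/0.125)^(1/0.7) ≈ 3.4927.

k_gold ≈ 3.49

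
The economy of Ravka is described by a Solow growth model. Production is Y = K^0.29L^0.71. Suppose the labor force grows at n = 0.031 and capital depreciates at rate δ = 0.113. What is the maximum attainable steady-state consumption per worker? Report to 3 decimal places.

The effective depreciation rate is n + δ = 0.031 + 0.113 = 0.144.
At the golden rule the marginal product of capital equals n+δ: 0.29·k^(0.29−1) = 0.144. Solving, k_gold = (0.29/0.144)^(1/0.71) ≈ 2.6805.
y_gold = 2.6805^0.29 ≈ 1.3310.
c_gold = y_gold − (n+δ)·k_gold = 1.3310 − 0.144·2.6805 ≈ 0.9450.

c_gold ≈ 0.945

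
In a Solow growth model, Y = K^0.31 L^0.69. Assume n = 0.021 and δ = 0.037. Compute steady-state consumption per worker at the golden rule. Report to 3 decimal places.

Capital per worker breaks even when investment replaces (n + δ)·k; here n + δ = 0.058.
Golden rule sets MPK = n+δ: 0.31·k^(0.31−1) = 0.058, so k_gold = (0.31/0.058)^(1/0.69) ≈ 11.3495.
y_gold = 11.3495^0.31 ≈ 2.1235.
c_gold = y_gold − (n+δ)·k_gold = 2.1235 − 0.058·11.3495 ≈ 1.4652.

c_gold ≈ 1.465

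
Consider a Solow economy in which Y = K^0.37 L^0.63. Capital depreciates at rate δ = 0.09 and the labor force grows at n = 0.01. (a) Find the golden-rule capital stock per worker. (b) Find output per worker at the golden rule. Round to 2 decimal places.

Break-even investment rate: n + δ = 0.01 + 0.09 = 0.1.
Golden rule sets MPK = n+δ: 0.37·k^(0.37−1) = 0.1, so k_gold = (0.37/0.1)^(1/0.63) ≈ 7.9782.
y_gold = 7.9782^0.37 ≈ 2.1563.

(a) k_gold ≈ 7.98; (b) y_gold ≈ 2.16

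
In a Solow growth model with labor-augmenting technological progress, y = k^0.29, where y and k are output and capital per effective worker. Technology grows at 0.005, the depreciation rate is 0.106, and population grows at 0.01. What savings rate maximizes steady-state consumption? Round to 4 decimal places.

s_gold = 0.2900

The effective depreciation rate is n + g + δ = 0.01 + 0.005 + 0.106 = 0.121.
At the golden rule MPK = n+g+δ, and in any Cobb-Douglas steady state s = (n+g+δ)·k/y = MPK·k/y = capital's share 0.29.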